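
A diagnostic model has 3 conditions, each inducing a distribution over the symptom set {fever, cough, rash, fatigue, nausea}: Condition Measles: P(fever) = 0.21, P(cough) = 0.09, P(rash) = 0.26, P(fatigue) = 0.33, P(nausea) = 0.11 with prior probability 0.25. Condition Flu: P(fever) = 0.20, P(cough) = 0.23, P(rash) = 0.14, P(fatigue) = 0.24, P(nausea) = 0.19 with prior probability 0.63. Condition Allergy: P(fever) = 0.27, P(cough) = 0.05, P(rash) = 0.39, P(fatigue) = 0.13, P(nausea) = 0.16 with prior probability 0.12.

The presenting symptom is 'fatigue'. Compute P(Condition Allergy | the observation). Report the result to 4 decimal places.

0.0626

The responsibility of component k is π_k f_k(x) divided by Σ_j π_j f_j(x).
Evaluate each component's likelihood at the observed value:
  f_Measles = P(fatigue | comp) = 0.33
  f_Flu = P(fatigue | comp) = 0.24
  f_Allergy = P(fatigue | comp) = 0.13
Prior × likelihood for each component:
  π_Measles·f_Measles = 0.25 × 0.33 = 0.0825
  π_Flu·f_Flu = 0.63 × 0.24 = 0.1512
  π_Allergy·f_Allergy = 0.12 × 0.13 = 0.0156
Sum: 0.0825 + 0.1512 + 0.0156 = 0.2493
So the posterior for Condition Allergy is 0.0156 / 0.2493 ≈ 0.0626.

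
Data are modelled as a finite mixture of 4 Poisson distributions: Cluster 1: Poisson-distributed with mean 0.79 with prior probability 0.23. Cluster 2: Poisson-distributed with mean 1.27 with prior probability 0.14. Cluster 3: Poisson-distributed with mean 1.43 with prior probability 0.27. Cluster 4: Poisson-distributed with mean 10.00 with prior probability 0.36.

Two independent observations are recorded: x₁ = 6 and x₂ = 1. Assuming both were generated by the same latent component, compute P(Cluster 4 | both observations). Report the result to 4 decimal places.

0.0281

Posterior ∝ prior × likelihood, so P(k | x) ∝ P(Z=k) f_k(x); normalise over all components.
Since both observations come from the same component, the likelihood for component k is f_k(x₁)·f_k(x₂).
  L_1 = [0.000153228] × [0.358537] = 5.49379e-05
  L_2 = [0.00163657] × [0.356656] = 0.000583694
  L_3 = [0.00284212] × [0.342212] = 0.000972607
  L_4 = [0.0630555] × [0.000453999] = 2.86271e-05
Prior × likelihood for each component:
  P(Z=1)·L_1 = 0.23 × 5.49379e-05 = 1.26357e-05
  P(Z=2)·L_2 = 0.14 × 0.000583694 = 8.17172e-05
  P(Z=3)·L_3 = 0.27 × 0.000972607 = 0.000262604
  P(Z=4)·L_4 = 0.36 × 2.86271e-05 = 1.03058e-05
Sum: 1.26357e-05 + 8.17172e-05 + 0.000262604 + 1.03058e-05 = 0.000367263
Responsibility of Cluster 4: 1.03058e-05 / 0.000367263 ≈ 0.0281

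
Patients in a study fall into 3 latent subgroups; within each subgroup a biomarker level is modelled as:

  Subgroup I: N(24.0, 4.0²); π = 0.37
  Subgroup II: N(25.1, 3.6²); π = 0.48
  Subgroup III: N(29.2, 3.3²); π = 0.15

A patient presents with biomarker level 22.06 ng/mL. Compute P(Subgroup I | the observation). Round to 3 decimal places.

The responsibility of component k is π_k f_k(x) divided by Σ_j π_j f_j(x).
Evaluate each component's likelihood at the observed value:
  L_I = 0.088669
  L_II = 0.0775823
  L_III = 0.0116375
Unnormalised posteriors:
  π_I·L_I = 0.37 × 0.088669 = 0.0328075
  π_II·L_II = 0.48 × 0.0775823 = 0.0372395
  π_III·L_III = 0.15 × 0.0116375 = 0.00174563
Evidence: 0.0328075 + 0.0372395 + 0.00174563 = 0.0717927
P(Subgroup I | x) = 0.0328075 / 0.0717927 ≈ 0.457

0.457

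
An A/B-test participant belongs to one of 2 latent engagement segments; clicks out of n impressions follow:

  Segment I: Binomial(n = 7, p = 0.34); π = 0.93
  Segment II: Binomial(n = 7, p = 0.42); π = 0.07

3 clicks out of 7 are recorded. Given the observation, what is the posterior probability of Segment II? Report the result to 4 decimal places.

0.0780

P(component k | x) = P(Z=k)·f_k(x) / marginal(x), where marginal(x) = Σ_j P(Z=j)·f_j(x).
Binomial probabilities:
  f_I = C(7,3)·0.34^3·0.66^4 = 35·0.039304·0.189747 = 0.261024
  f_II = C(7,3)·0.42^3·0.58^4 = 35·0.074088·0.113165 = 0.293446
Prior × likelihood for each component:
  P(Z=I)·f_I = 0.93 × 0.261024 = 0.242752
  P(Z=II)·f_II = 0.07 × 0.293446 = 0.0205412
Denominator: 0.242752 + 0.0205412 = 0.263294
So the posterior for Segment II is 0.0205412 / 0.263294 ≈ 0.0780.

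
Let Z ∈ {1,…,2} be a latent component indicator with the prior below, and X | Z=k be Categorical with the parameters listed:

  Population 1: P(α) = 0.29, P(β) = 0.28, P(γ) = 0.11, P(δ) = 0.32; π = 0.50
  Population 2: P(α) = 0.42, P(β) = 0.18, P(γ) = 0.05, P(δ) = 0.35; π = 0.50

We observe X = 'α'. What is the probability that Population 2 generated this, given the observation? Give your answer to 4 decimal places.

0.5915

The responsibility of component k is P(Z=k) f_k(x) divided by Σ_j P(Z=j) f_j(x).
Evaluate each component's likelihood at the observed value:
  L_1 = P(α | comp) = 0.29
  L_2 = P(α | comp) = 0.42
Weight by the priors:
  P(Z=1)·L_1 = 0.50 × 0.29 = 0.145
  P(Z=2)·L_2 = 0.50 × 0.42 = 0.21
Marginal: 0.145 + 0.21 = 0.355
P(Population 2 | 'α') = 0.21 / 0.355 ≈ 0.5915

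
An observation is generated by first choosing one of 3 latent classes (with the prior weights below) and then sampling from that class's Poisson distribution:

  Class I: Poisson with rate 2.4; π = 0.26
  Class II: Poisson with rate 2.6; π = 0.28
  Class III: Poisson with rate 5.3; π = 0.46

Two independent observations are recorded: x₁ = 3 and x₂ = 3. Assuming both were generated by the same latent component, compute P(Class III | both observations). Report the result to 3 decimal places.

P(component k | x) = w_k·f_k(x) / marginal(x), where marginal(x) = Σ_j w_j·f_j(x).
Since both observations come from the same component, the likelihood for component k is f_k(x₁)·f_k(x₂).
  p_I = [0.209014] × [0.209014] = 0.0436869
  p_II = [0.217572] × [0.217572] = 0.0473376
  p_III = [0.123856] × [0.123856] = 0.0153402
Prior × likelihood for each component:
  w_I·p_I = 0.26 × 0.0436869 = 0.0113586
  w_II·p_II = 0.28 × 0.0473376 = 0.0132545
  w_III·p_III = 0.46 × 0.0153402 = 0.0070565
Denominator: 0.0113586 + 0.0132545 + 0.0070565 = 0.0316696
So the posterior for Class III is 0.0070565 / 0.0316696 ≈ 0.223.

0.223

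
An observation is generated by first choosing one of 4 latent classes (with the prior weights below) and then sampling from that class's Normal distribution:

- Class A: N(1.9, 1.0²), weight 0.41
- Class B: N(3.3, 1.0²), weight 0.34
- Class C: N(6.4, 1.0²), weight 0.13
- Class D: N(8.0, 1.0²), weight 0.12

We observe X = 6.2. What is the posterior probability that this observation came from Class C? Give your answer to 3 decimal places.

0.815

By Bayes' theorem, P(k | x) = w_k f_k(x) / Σ_j w_j f_j(x).
Normal densities:
  f_A = 3.85352e-05
  f_B = 0.00595253
  f_C = 0.391043
  f_D = 0.0789502
Prior × likelihood for each component:
  w_A·f_A = 0.41 × 3.85352e-05 = 1.57994e-05
  w_B·f_B = 0.34 × 0.00595253 = 0.00202386
  w_C·f_C = 0.13 × 0.391043 = 0.0508356
  w_D·f_D = 0.12 × 0.0789502 = 0.00947402
Sum: 1.57994e-05 + 0.00202386 + 0.0508356 + 0.00947402 = 0.0623492
P(Class C | 6.2) = 0.0508356 / 0.0623492 ≈ 0.815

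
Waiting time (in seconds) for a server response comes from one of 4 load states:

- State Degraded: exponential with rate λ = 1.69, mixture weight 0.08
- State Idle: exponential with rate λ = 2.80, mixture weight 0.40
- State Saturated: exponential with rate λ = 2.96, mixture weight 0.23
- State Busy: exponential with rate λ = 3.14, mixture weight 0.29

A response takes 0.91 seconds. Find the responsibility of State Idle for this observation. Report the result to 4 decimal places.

0.4076

Posterior ∝ prior × likelihood, so P(k | x) ∝ π_k f_k(x); normalise over all components.
Component likelihoods at x = 0.91 seconds:
  L_Degraded = 1.69·e^(−1.69·0.91) = 1.69·e^(−1.5379) = 0.363066
  L_Idle = 2.80·e^(−2.80·0.91) = 2.80·e^(−2.5480) = 0.219066
  L_Saturated = 2.96·e^(−2.96·0.91) = 2.96·e^(−2.6936) = 0.200206
  L_Busy = 3.14·e^(−3.14·0.91) = 3.14·e^(−2.8574) = 0.180292
Multiply by the mixture weights:
  π_Degraded·L_Degraded = 0.08 × 0.363066 = 0.0290453
  π_Idle·L_Idle = 0.40 × 0.219066 = 0.0876265
  π_Saturated·L_Saturated = 0.23 × 0.200206 = 0.0460473
  π_Busy·L_Busy = 0.29 × 0.180292 = 0.0522847
Denominator: 0.0290453 + 0.0876265 + 0.0460473 + 0.0522847 = 0.215004
Responsibility of State Idle: 0.0876265 / 0.215004 ≈ 0.4076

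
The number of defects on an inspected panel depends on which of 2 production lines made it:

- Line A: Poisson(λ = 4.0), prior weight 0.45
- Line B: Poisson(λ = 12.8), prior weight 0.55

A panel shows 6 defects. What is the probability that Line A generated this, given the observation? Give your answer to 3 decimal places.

Apply Bayes' rule: the posterior for each component is proportional to its prior times its likelihood at x.
Component likelihoods at x = 6 defects:
  f_A = e^(−4.0)·4.0^6/6! = 0.104196
  f_B = e^(−12.8)·12.8^6/6! = 0.0168639
Weight by the priors:
  P(Z=A)·f_A = 0.45 × 0.104196 = 0.046888
  P(Z=B)·f_B = 0.55 × 0.0168639 = 0.00927514
Evidence: 0.046888 + 0.00927514 = 0.0561632
So the posterior for Line A is 0.046888 / 0.0561632 ≈ 0.835.

0.835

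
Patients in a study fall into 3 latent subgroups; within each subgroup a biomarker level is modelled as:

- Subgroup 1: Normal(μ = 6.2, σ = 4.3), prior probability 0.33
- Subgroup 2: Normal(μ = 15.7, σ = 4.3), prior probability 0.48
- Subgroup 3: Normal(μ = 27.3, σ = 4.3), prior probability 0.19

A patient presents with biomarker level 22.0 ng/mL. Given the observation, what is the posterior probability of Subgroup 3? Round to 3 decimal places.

Apply Bayes' rule: the posterior for each component is proportional to its prior times its likelihood at x.
Normal densities:
  p_1 = (1/(4.3·√(2π)))·exp(−(22.0−6.2)²/(2·4.3²)) = 0.092777·exp(-6.75068) = 0.000108558
  p_2 = (1/(4.3·√(2π)))·exp(−(22.0−15.7)²/(2·4.3²)) = 0.092777·exp(-1.07328) = 0.0317191
  p_3 = (1/(4.3·√(2π)))·exp(−(22.0−27.3)²/(2·4.3²)) = 0.092777·exp(-0.75960) = 0.0434062
Prior × likelihood for each component:
  π_1·p_1 = 0.33 × 0.000108558 = 3.5824e-05
  π_2·p_2 = 0.48 × 0.0317191 = 0.0152252
  π_3·p_3 = 0.19 × 0.0434062 = 0.00824718
Sum: 3.5824e-05 + 0.0152252 + 0.00824718 = 0.0235082
P(Subgroup 3 | x) ≈ 0.351

0.351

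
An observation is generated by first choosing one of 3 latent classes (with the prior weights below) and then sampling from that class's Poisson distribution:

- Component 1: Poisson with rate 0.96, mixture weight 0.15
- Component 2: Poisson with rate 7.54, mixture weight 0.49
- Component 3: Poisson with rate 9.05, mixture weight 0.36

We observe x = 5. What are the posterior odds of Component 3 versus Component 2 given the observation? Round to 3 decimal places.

Posterior odds = (π_i f_i(x)) / (π_j f_j(x)); the normalising sum cancels.
Evaluate each component's likelihood at the observed value:
  f_1 = 0.00260167
  f_2 = 0.107918
  f_3 = 0.0593877
Odds = (0.36/0.49) × (0.0593877/0.107918) = 0.734694 × 0.550303 ≈ 0.404

0.404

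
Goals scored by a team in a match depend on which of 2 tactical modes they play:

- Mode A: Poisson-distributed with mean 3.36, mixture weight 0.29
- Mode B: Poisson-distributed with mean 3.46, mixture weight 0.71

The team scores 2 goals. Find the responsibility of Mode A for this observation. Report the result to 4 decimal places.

Apply Bayes' rule: the posterior for each component is proportional to its prior times its likelihood at x.
Poisson probabilities:
  L_A = 0.196074
  L_B = 0.188132
Weight by the priors:
  π_A·L_A = 0.29 × 0.196074 = 0.0568613
  π_B·L_B = 0.71 × 0.188132 = 0.133574
Normaliser: 0.0568613 + 0.133574 = 0.190435
So the posterior for Mode A is 0.0568613 / 0.190435 ≈ 0.2986.

0.2986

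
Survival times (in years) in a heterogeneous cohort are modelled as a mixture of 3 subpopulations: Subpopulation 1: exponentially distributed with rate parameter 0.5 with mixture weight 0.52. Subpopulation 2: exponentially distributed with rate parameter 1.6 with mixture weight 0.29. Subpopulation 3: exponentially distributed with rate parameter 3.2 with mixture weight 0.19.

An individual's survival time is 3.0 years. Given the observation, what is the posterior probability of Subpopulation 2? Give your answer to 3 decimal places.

Posterior ∝ prior × likelihood, so P(k | x) ∝ π_k f_k(x); normalise over all components.
Evaluate each component's likelihood at the observed value:
  f_1 = 0.111565
  f_2 = 0.0131676
  f_3 = 0.000216732
Unnormalised posteriors:
  π_1·f_1 = 0.52 × 0.111565 = 0.0580138
  π_2·f_2 = 0.29 × 0.0131676 = 0.0038186
  π_3·f_3 = 0.19 × 0.000216732 = 4.11791e-05
Marginal: 0.0580138 + 0.0038186 + 4.11791e-05 = 0.0618736
So the posterior for Subpopulation 2 is 0.0038186 / 0.0618736 ≈ 0.062.

0.062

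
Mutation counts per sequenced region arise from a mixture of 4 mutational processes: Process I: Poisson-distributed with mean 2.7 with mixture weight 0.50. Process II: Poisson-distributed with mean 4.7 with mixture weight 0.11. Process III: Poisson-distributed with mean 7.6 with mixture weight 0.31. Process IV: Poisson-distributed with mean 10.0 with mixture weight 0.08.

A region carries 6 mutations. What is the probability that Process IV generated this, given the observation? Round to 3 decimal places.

0.063

By Bayes' theorem, P(k | x) = π_k f_k(x) / Σ_j π_j f_j(x).
Evaluate each component's likelihood at the observed value:
  p_I = 0.0361622
  p_II = 0.136167
  p_III = 0.13394
  p_IV = 0.0630555
Unnormalised posteriors:
  π_I·p_I = 0.50 × 0.0361622 = 0.0180811
  π_II·p_II = 0.11 × 0.136167 = 0.0149783
  π_III·p_III = 0.31 × 0.13394 = 0.0415215
  π_IV·p_IV = 0.08 × 0.0630555 = 0.00504444
Sum: 0.0180811 + 0.0149783 + 0.0415215 + 0.00504444 = 0.0796253
P(Process IV | data) ≈ 0.063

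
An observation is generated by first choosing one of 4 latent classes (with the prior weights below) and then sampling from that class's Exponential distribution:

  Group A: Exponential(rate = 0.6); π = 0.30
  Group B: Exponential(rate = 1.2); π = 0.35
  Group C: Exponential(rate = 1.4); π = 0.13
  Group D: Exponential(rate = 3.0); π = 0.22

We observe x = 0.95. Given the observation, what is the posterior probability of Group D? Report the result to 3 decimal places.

Apply Bayes' rule: the posterior for each component is proportional to its prior times its likelihood at x.
Evaluate each component's likelihood at the observed value:
  L_A = 0.339315
  L_B = 0.383783
  L_C = 0.370268
  L_D = 0.173533
Multiply by the mixture weights:
  w_A·L_A = 0.30 × 0.339315 = 0.101795
  w_B·L_B = 0.35 × 0.383783 = 0.134324
  w_C·L_C = 0.13 × 0.370268 = 0.0481349
  w_D·L_D = 0.22 × 0.173533 = 0.0381773
Evidence: 0.101795 + 0.134324 + 0.0481349 + 0.0381773 = 0.322431
So the posterior for Group D is 0.0381773 / 0.322431 ≈ 0.118.

0.118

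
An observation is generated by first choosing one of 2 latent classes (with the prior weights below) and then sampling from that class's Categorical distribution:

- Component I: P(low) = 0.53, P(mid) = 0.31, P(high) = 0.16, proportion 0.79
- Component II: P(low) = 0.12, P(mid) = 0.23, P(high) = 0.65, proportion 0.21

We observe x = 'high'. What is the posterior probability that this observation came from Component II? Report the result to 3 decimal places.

0.519

P(component k | x) = P(Z=k)·f_k(x) / marginal(x), where marginal(x) = Σ_j P(Z=j)·f_j(x).
Component likelihoods at x = 'high':
  L_I = P(high | comp) = 0.16
  L_II = P(high | comp) = 0.65
Multiply by the mixture weights:
  P(Z=I)·L_I = 0.79 × 0.16 = 0.1264
  P(Z=II)·L_II = 0.21 × 0.65 = 0.1365
Evidence: 0.1264 + 0.1365 = 0.2629
So the posterior for Component II is 0.1365 / 0.2629 ≈ 0.519.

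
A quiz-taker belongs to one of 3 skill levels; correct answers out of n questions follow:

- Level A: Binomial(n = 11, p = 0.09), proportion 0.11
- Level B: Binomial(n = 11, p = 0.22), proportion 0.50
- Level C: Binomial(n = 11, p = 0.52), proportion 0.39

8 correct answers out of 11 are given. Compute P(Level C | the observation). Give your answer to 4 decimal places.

The responsibility of component k is w_k f_k(x) divided by Σ_j w_j f_j(x).
Component likelihoods at x = 8 correct answers out of 11:
  p_A = 5.3524e-07
  p_B = 0.000429684
  p_C = 0.0975516
Multiply by the mixture weights:
  w_A·p_A = 0.11 × 5.3524e-07 = 5.88764e-08
  w_B·p_B = 0.50 × 0.000429684 = 0.000214842
  w_C·p_C = 0.39 × 0.0975516 = 0.0380451
Denominator: 5.88764e-08 + 0.000214842 + 0.0380451 = 0.03826
So the posterior for Level C is 0.0380451 / 0.03826 ≈ 0.9944.

0.9944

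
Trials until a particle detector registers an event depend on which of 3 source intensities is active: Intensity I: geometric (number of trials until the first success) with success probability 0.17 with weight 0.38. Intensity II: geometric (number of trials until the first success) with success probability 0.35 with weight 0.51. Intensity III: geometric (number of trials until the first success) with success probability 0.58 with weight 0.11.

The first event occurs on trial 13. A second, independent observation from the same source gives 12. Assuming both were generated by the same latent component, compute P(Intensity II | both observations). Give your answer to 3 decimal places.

Posterior ∝ prior × likelihood, so P(k | x) ∝ w_k f_k(x); normalise over all components.
Since both observations come from the same component, the likelihood for component k is f_k(x₁)·f_k(x₂).
  L_I = [0.0181713] × [0.0218931] = 0.000397827
  L_II = [0.0019908] × [0.00306277] = 6.09738e-06
  L_III = [1.74751e-05] × [4.16074e-05] = 7.27093e-10
Multiply by the mixture weights:
  w_I·L_I = 0.38 × 0.000397827 = 0.000151174
  w_II·L_II = 0.51 × 6.09738e-06 = 3.10966e-06
  w_III·L_III = 0.11 × 7.27093e-10 = 7.99802e-11
Normaliser: 0.000151174 + 3.10966e-06 + 7.99802e-11 = 0.000154284
P(Intensity II | x₁, x₂) = 3.10966e-06 / 0.000154284 ≈ 0.020

0.020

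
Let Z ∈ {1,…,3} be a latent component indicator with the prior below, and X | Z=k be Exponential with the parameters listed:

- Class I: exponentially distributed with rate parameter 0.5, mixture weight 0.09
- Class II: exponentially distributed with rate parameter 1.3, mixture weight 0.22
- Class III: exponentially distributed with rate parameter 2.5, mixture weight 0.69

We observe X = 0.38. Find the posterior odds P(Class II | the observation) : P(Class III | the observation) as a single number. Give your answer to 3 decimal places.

0.262

The posterior odds equal the prior odds times the likelihood ratio: (π_i/π_j)·(f_i(x)/f_j(x)).
Evaluate each component's likelihood at the observed value:
  L_I = 0.5·e^(−0.5·0.38) = 0.5·e^(−0.1900) = 0.41348
  L_II = 1.3·e^(−1.3·0.38) = 1.3·e^(−0.4940) = 0.793235
  L_III = 2.5·e^(−2.5·0.38) = 2.5·e^(−0.9500) = 0.966853
Posterior odds = (π_II·L_II) / (π_III·L_III) = (0.22·0.793235) / (0.69·0.966853) = 0.174512 / 0.667128 ≈ 0.262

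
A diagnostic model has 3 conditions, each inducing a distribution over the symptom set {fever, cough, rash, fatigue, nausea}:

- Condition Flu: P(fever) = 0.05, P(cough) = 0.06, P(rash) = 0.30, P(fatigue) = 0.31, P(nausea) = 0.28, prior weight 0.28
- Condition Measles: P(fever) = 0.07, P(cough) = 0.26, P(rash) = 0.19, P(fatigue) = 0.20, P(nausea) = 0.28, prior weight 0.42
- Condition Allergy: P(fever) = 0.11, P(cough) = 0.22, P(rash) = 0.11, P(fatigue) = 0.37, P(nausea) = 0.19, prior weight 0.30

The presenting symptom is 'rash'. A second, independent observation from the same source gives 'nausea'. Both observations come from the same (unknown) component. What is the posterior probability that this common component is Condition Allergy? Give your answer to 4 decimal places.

P(component k | x) = w_k·f_k(x) / marginal(x), where marginal(x) = Σ_j w_j·f_j(x).
Since both observations come from the same component, the likelihood for component k is f_k(x₁)·f_k(x₂).
  p_Flu = [P(rash | comp) = 0.30] × [0.28] = 0.084
  p_Measles = [P(rash | comp) = 0.19] × [0.28] = 0.0532
  p_Allergy = [P(rash | comp) = 0.11] × [0.19] = 0.0209
Weight by the priors:
  w_Flu·p_Flu = 0.28 × 0.084 = 0.02352
  w_Measles·p_Measles = 0.42 × 0.0532 = 0.022344
  w_Allergy·p_Allergy = 0.30 × 0.0209 = 0.00627
Sum: 0.02352 + 0.022344 + 0.00627 = 0.052134
P(Condition Allergy | x₁,x₂) ≈ 0.1203

0.1203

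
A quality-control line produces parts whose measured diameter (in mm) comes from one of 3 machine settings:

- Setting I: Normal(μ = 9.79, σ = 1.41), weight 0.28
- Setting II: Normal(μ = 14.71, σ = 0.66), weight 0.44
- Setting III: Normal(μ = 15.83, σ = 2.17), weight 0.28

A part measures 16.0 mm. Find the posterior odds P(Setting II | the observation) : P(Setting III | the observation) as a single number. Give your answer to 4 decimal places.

Only the two components matter; the odds are (π_i f_i(x)) / (π_j f_j(x)).
Component likelihoods at x = 16.0 mm:
  f_I = (1/(1.41·√(2π)))·exp(−(16.0−9.79)²/(2·1.41²)) = 0.282938·exp(-9.69873) = 1.73614e-05
  f_II = (1/(0.66·√(2π)))·exp(−(16.0−14.71)²/(2·0.66²)) = 0.604458·exp(-1.91012) = 0.0894973
  f_III = (1/(2.17·√(2π)))·exp(−(16.0−15.83)²/(2·2.17²)) = 0.183844·exp(-0.00307) = 0.183281
Odds = (0.44/0.28) × (0.0894973/0.183281) = 1.57143 × 0.488306 ≈ 0.7673

0.7673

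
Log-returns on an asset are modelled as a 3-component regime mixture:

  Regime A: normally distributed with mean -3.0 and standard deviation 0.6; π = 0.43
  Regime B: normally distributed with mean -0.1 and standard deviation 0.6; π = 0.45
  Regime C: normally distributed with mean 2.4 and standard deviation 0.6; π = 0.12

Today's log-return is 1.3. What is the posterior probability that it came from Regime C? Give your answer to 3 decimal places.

Apply Bayes' rule: the posterior for each component is proportional to its prior times its likelihood at x.
Component likelihoods at x = 1.3:
  L_A = 4.67558e-12
  L_B = 0.0437031
  L_C = 0.123852
Multiply by the mixture weights:
  w_A·L_A = 0.43 × 4.67558e-12 = 2.0105e-12
  w_B·L_B = 0.45 × 0.0437031 = 0.0196664
  w_C·L_C = 0.12 × 0.123852 = 0.0148622
Marginal: 2.0105e-12 + 0.0196664 + 0.0148622 = 0.0345286
Responsibility of Regime C: 0.0148622 / 0.0345286 ≈ 0.430

0.430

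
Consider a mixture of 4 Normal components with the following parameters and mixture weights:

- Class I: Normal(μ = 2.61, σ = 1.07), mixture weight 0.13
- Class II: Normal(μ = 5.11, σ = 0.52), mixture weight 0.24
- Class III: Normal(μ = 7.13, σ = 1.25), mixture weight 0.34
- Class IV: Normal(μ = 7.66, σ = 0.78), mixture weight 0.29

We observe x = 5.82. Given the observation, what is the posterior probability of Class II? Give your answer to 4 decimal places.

0.5004

P(component k | x) = P(Z=k)·f_k(x) / marginal(x), where marginal(x) = Σ_j P(Z=j)·f_j(x).
Normal densities:
  p_I = (1/(1.07·√(2π)))·exp(−(5.82−2.61)²/(2·1.07²)) = 0.372843·exp(-4.50000) = 0.00414191
  p_II = (1/(0.52·√(2π)))·exp(−(5.82−5.11)²/(2·0.52²)) = 0.767197·exp(-0.93214) = 0.302054
  p_III = (1/(1.25·√(2π)))·exp(−(5.82−7.13)²/(2·1.25²)) = 0.319154·exp(-0.54915) = 0.184292
  p_IV = (1/(0.78·√(2π)))·exp(−(5.82−7.66)²/(2·0.78²)) = 0.511464·exp(-2.78238) = 0.0316551
Prior × likelihood for each component:
  P(Z=I)·p_I = 0.13 × 0.00414191 = 0.000538449
  P(Z=II)·p_II = 0.24 × 0.302054 = 0.0724929
  P(Z=III)·p_III = 0.34 × 0.184292 = 0.0626593
  P(Z=IV)·p_IV = 0.29 × 0.0316551 = 0.00917997
Sum: 0.000538449 + 0.0724929 + 0.0626593 + 0.00917997 = 0.144871
Responsibility of Class II: 0.0724929 / 0.144871 ≈ 0.5004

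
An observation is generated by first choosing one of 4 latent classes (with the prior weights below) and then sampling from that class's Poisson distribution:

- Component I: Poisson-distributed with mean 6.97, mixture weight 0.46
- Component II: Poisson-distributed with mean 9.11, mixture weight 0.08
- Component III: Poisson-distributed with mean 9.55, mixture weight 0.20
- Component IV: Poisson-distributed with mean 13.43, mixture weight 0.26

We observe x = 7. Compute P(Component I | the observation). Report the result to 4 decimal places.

0.6582

Apply Bayes' rule: the posterior for each component is proportional to its prior times its likelihood at x.
Poisson probabilities:
  f_I = e^(−6.97)·6.97^7/7! = 0.148993
  f_II = e^(−9.11)·9.11^7/7! = 0.114229
  f_III = e^(−9.55)·9.55^7/7! = 0.102348
  f_IV = e^(−13.43)·13.43^7/7! = 0.0229893
Weight by the priors:
  π_I·f_I = 0.46 × 0.148993 = 0.0685369
  π_II·f_II = 0.08 × 0.114229 = 0.0091383
  π_III·f_III = 0.20 × 0.102348 = 0.0204697
  π_IV·f_IV = 0.26 × 0.0229893 = 0.00597723
Sum: 0.0685369 + 0.0091383 + 0.0204697 + 0.00597723 = 0.104122
Responsibility of Component I: 0.0685369 / 0.104122 ≈ 0.6582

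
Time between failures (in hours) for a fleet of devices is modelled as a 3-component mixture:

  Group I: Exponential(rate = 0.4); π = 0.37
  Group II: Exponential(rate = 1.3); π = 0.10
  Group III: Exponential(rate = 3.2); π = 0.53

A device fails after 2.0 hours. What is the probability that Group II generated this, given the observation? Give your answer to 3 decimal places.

0.122

The responsibility of component k is P(Z=k) f_k(x) divided by Σ_j P(Z=j) f_j(x).
Evaluate each component's likelihood at the observed value:
  f_I = 0.4·e^(−0.4·2.0) = 0.4·e^(−0.8000) = 0.179732
  f_II = 1.3·e^(−1.3·2.0) = 1.3·e^(−2.6000) = 0.0965557
  f_III = 3.2·e^(−3.2·2.0) = 3.2·e^(−6.4000) = 0.00531698
Weight by the priors:
  P(Z=I)·f_I = 0.37 × 0.179732 = 0.0665007
  P(Z=II)·f_II = 0.10 × 0.0965557 = 0.00965557
  P(Z=III)·f_III = 0.53 × 0.00531698 = 0.002818
Normaliser: 0.0665007 + 0.00965557 + 0.002818 = 0.0789743
P(Group II | the observation) ≈ 0.122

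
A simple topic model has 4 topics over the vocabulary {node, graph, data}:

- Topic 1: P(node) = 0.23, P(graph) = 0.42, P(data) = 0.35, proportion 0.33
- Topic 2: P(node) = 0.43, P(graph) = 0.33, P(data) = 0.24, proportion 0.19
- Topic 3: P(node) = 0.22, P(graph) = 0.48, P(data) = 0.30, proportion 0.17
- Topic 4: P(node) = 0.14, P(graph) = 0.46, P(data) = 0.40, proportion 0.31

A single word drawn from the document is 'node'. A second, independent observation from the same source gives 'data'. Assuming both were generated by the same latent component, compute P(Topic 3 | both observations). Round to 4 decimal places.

P(component k | x) = P(Z=k)·f_k(x) / marginal(x), where marginal(x) = Σ_j P(Z=j)·f_j(x).
Since both observations come from the same component, the likelihood for component k is f_k(x₁)·f_k(x₂).
  p_1 = [0.23] × [0.35] = 0.0805
  p_2 = [0.43] × [0.24] = 0.1032
  p_3 = [0.22] × [0.3] = 0.066
  p_4 = [0.14] × [0.4] = 0.056
Prior × likelihood for each component:
  P(Z=1)·p_1 = 0.33 × 0.0805 = 0.026565
  P(Z=2)·p_2 = 0.19 × 0.1032 = 0.019608
  P(Z=3)·p_3 = 0.17 × 0.066 = 0.01122
  P(Z=4)·p_4 = 0.31 × 0.056 = 0.01736
Normaliser: 0.026565 + 0.019608 + 0.01122 + 0.01736 = 0.074753
So the posterior for Topic 3 is 0.01122 / 0.074753 ≈ 0.1501.

0.1501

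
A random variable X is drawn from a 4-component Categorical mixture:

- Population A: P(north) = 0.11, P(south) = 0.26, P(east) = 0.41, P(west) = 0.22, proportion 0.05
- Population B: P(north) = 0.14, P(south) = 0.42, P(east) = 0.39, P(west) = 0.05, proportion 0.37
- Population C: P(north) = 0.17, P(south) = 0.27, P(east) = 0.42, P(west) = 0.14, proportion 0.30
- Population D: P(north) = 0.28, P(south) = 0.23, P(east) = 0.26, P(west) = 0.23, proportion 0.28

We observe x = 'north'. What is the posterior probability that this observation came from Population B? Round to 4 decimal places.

0.2775

By Bayes' theorem, P(k | x) = P(Z=k) f_k(x) / Σ_j P(Z=j) f_j(x).
Component likelihoods at x = 'north':
  L_A = 0.11
  L_B = 0.14
  L_C = 0.17
  L_D = 0.28
Multiply by the mixture weights:
  P(Z=A)·L_A = 0.05 × 0.11 = 0.0055
  P(Z=B)·L_B = 0.37 × 0.14 = 0.0518
  P(Z=C)·L_C = 0.30 × 0.17 = 0.051
  P(Z=D)·L_D = 0.28 × 0.28 = 0.0784
Denominator: 0.0055 + 0.0518 + 0.051 + 0.0784 = 0.1867
P(Population B | the observation) = 0.0518 / 0.1867 ≈ 0.2775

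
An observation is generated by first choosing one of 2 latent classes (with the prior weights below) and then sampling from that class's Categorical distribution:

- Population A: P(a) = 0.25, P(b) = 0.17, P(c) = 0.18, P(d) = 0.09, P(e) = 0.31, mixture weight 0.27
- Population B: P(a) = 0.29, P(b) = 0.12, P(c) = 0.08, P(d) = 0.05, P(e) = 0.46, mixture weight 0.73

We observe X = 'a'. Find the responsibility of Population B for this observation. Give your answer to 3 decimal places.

By Bayes' theorem, P(k | x) = π_k f_k(x) / Σ_j π_j f_j(x).
Component likelihoods at x = 'a':
  L_A = 0.25
  L_B = 0.29
Weight by the priors:
  π_A·L_A = 0.27 × 0.25 = 0.0675
  π_B·L_B = 0.73 × 0.29 = 0.2117
Evidence: 0.0675 + 0.2117 = 0.2792
P(Population B | x) ≈ 0.758

0.758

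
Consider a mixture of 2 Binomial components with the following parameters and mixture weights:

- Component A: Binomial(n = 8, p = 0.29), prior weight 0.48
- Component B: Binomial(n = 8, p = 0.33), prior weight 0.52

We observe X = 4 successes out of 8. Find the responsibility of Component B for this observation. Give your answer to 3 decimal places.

Posterior ∝ prior × likelihood, so P(k | x) ∝ w_k f_k(x); normalise over all components.
Binomial probabilities:
  f_A = C(8,4)·0.29^4·0.71^4 = 70·0.00707281·0.254117 = 0.125812
  f_B = C(8,4)·0.33^4·0.67^4 = 70·0.0118592·0.201511 = 0.167283
Multiply by the mixture weights:
  w_A·f_A = 0.48 × 0.125812 = 0.0603899
  w_B·f_B = 0.52 × 0.167283 = 0.0869874
Normaliser: 0.0603899 + 0.0869874 = 0.147377
Responsibility of Component B: 0.0869874 / 0.147377 ≈ 0.590

0.590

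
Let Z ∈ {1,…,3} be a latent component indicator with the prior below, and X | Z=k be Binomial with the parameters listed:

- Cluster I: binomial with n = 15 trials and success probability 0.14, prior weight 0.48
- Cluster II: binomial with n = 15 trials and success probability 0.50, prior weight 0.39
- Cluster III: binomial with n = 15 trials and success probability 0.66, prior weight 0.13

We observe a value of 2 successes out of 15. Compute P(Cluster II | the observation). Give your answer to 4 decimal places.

0.0089

Posterior ∝ prior × likelihood, so P(k | x) ∝ P(Z=k) f_k(x); normalise over all components.
Binomial probabilities:
  p_I = 0.289684
  p_II = 0.00320435
  p_III = 3.7111e-05
Prior × likelihood for each component:
  P(Z=I)·p_I = 0.48 × 0.289684 = 0.139049
  P(Z=II)·p_II = 0.39 × 0.00320435 = 0.00124969
  P(Z=III)·p_III = 0.13 × 3.7111e-05 = 4.82443e-06
Denominator: 0.139049 + 0.00124969 + 4.82443e-06 = 0.140303
Responsibility of Cluster II: 0.00124969 / 0.140303 ≈ 0.0089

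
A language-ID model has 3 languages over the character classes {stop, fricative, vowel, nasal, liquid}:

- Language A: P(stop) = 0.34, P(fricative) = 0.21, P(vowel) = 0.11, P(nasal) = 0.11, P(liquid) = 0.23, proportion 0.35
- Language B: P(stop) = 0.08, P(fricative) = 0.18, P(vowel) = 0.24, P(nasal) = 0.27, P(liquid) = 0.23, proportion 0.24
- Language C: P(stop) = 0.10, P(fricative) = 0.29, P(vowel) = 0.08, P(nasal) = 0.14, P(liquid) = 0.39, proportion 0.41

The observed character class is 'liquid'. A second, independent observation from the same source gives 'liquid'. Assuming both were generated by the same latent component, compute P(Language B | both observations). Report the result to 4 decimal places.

Apply Bayes' rule: the posterior for each component is proportional to its prior times its likelihood at x.
Since both observations come from the same component, the likelihood for component k is f_k(x₁)·f_k(x₂).
  L_A = [0.23] × [0.23] = 0.0529
  L_B = [0.23] × [0.23] = 0.0529
  L_C = [0.39] × [0.39] = 0.1521
Multiply by the mixture weights:
  P(Z=A)·L_A = 0.35 × 0.0529 = 0.018515
  P(Z=B)·L_B = 0.24 × 0.0529 = 0.012696
  P(Z=C)·L_C = 0.41 × 0.1521 = 0.062361
Evidence: 0.018515 + 0.012696 + 0.062361 = 0.093572
P(Language B | data) = 0.012696 / 0.093572 ≈ 0.1357

0.1357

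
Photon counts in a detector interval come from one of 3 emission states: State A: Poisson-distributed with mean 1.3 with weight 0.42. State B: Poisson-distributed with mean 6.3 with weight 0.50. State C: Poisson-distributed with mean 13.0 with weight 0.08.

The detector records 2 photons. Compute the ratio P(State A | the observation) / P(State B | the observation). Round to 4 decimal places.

5.3083

The posterior odds equal the prior odds times the likelihood ratio: (π_i/π_j)·(f_i(x)/f_j(x)).
Component likelihoods at x = 2 photons:
  L_A = e^(−1.3)·1.3^2/2! = 0.230289
  L_B = e^(−6.3)·6.3^2/2! = 0.0364415
  L_C = e^(−13.0)·13.0^2/2! = 0.000190998
0.0967215 / 0.0182207 ≈ 5.3083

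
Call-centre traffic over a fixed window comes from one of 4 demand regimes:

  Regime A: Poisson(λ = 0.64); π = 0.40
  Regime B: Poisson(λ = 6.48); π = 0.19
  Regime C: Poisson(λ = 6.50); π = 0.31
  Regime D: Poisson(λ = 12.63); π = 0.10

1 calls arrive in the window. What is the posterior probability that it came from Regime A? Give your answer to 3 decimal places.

P(component k | x) = P(Z=k)·f_k(x) / marginal(x), where marginal(x) = Σ_j P(Z=j)·f_j(x).
Poisson probabilities:
  L_A = e^(−0.64)·0.64^1/1! = 0.337467
  L_B = e^(−6.48)·6.48^1/1! = 0.00993909
  L_C = e^(−6.50)·6.50^1/1! = 0.00977235
  L_D = e^(−12.63)·12.63^1/1! = 4.13299e-05
Multiply by the mixture weights:
  P(Z=A)·L_A = 0.40 × 0.337467 = 0.134987
  P(Z=B)·L_B = 0.19 × 0.00993909 = 0.00188843
  P(Z=C)·L_C = 0.31 × 0.00977235 = 0.00302943
  P(Z=D)·L_D = 0.10 × 4.13299e-05 = 4.13299e-06
Normaliser: 0.134987 + 0.00188843 + 0.00302943 + 4.13299e-06 = 0.139909
So the posterior for Regime A is 0.134987 / 0.139909 ≈ 0.965.

0.965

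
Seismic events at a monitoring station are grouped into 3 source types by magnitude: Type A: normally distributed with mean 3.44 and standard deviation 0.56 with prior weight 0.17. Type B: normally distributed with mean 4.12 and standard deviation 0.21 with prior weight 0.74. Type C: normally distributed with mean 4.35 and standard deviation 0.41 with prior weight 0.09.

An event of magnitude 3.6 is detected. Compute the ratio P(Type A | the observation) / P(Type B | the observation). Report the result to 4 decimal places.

1.7740

Since P(k|x) ∝ w_k f_k(x), the posterior odds are w_i f_i(x) / (w_j f_j(x)).
Component likelihoods at x = 3.6:
  p_A = (1/(0.56·√(2π)))·exp(−(3.6−3.44)²/(2·0.56²)) = 0.712397·exp(-0.04082) = 0.683905
  p_B = (1/(0.21·√(2π)))·exp(−(3.6−4.12)²/(2·0.21²)) = 1.899725·exp(-3.06576) = 0.0885622
  p_C = (1/(0.41·√(2π)))·exp(−(3.6−4.35)²/(2·0.41²)) = 0.973030·exp(-1.67311) = 0.182601
Posterior odds = (w_A·p_A) / (w_B·p_B) = (0.17·0.683905) / (0.74·0.0885622) = 0.116264 / 0.065536 ≈ 1.7740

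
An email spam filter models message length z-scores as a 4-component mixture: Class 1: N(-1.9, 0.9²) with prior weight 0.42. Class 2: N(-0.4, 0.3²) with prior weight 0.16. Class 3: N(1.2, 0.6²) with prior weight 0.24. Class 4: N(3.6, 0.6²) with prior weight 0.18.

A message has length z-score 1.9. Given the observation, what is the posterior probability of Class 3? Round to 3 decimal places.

0.974

The responsibility of component k is π_k f_k(x) divided by Σ_j π_j f_j(x).
Normal densities:
  f_1 = 5.96415e-05
  f_2 = 2.29275e-13
  f_3 = 0.336664
  f_4 = 0.0120102
Prior × likelihood for each component:
  π_1·f_1 = 0.42 × 5.96415e-05 = 2.50494e-05
  π_2·f_2 = 0.16 × 2.29275e-13 = 3.6684e-14
  π_3·f_3 = 0.24 × 0.336664 = 0.0807995
  π_4·f_4 = 0.18 × 0.0120102 = 0.00216183
Normaliser: 2.50494e-05 + 3.6684e-14 + 0.0807995 + 0.00216183 = 0.0829864
P(Class 3 | the observation) ≈ 0.974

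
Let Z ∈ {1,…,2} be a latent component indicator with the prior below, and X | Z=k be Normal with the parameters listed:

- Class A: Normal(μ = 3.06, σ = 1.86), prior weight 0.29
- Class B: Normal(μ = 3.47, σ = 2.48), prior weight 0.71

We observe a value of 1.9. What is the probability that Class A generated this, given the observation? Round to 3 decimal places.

0.354

Posterior ∝ prior × likelihood, so P(k | x) ∝ P(Z=k) f_k(x); normalise over all components.
Component likelihoods at x = 1.9:
  L_A = 0.176579
  L_B = 0.131653
Prior × likelihood for each component:
  P(Z=A)·L_A = 0.29 × 0.176579 = 0.0512078
  P(Z=B)·L_B = 0.71 × 0.131653 = 0.0934739
Evidence: 0.0512078 + 0.0934739 = 0.144682
Responsibility of Class A: 0.0512078 / 0.144682 ≈ 0.354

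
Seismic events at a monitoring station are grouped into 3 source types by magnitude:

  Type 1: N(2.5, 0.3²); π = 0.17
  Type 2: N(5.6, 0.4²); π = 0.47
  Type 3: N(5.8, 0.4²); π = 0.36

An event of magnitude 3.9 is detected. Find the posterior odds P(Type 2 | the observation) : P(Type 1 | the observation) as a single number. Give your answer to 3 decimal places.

13.288

Only the two components matter; the odds are (π_i f_i(x)) / (π_j f_j(x)).
Evaluate each component's likelihood at the observed value:
  p_1 = (1/(0.3·√(2π)))·exp(−(3.9−2.5)²/(2·0.3²)) = 1.329808·exp(-10.88889) = 2.48202e-05
  p_2 = (1/(0.4·√(2π)))·exp(−(3.9−5.6)²/(2·0.4²)) = 0.997356·exp(-9.03125) = 0.000119297
  p_3 = (1/(0.4·√(2π)))·exp(−(3.9−5.8)²/(2·0.4²)) = 0.997356·exp(-11.28125) = 1.25738e-05
Posterior odds = (π_2·p_2) / (π_1·p_1) = (0.47·0.000119297) / (0.17·2.48202e-05) = 5.60694e-05 / 4.21943e-06 ≈ 13.288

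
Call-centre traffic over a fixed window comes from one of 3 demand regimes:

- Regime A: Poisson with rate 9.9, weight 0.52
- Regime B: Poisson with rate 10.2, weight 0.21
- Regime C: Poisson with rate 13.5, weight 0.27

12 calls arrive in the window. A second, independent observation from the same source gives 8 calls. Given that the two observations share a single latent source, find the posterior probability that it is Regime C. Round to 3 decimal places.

0.120

Apply Bayes' rule: the posterior for each component is proportional to its prior times its likelihood at x.
Since both observations come from the same component, the likelihood for component k is f_k(x₁)·f_k(x₂).
  L_A = [e^(−9.9)·9.9^12/12! = 0.0928475] × [0.114827] = 0.0106614
  L_B = [e^(−10.2)·10.2^12/12! = 0.098415] × [0.108013] = 0.0106301
  L_C = [e^(−13.5)·13.5^12/12! = 0.10488] × [0.0375123] = 0.00393429
Unnormalised posteriors:
  π_A·L_A = 0.52 × 0.0106614 = 0.00554395
  π_B·L_B = 0.21 × 0.0106301 = 0.00223233
  π_C·L_C = 0.27 × 0.00393429 = 0.00106226
Normaliser: 0.00554395 + 0.00223233 + 0.00106226 = 0.00883853
P(Regime C | x₁,x₂) = 0.00106226 / 0.00883853 ≈ 0.120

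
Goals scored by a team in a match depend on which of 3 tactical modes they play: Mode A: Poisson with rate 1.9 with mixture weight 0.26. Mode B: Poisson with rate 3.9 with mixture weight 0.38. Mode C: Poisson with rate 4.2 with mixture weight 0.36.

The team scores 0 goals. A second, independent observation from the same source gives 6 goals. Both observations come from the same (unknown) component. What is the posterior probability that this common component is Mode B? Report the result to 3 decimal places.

0.433

Apply Bayes' rule: the posterior for each component is proportional to its prior times its likelihood at x.
Since both observations come from the same component, the likelihood for component k is f_k(x₁)·f_k(x₂).
  f_A = [e^(−1.9)·1.9^0/0! = 0.149569] × [0.00977304] = 0.00146174
  f_B = [e^(−3.9)·3.9^0/0! = 0.0202419] × [0.0989251] = 0.00200243
  f_C = [e^(−4.2)·4.2^0/0! = 0.0149956] × [0.114321] = 0.00171431
Multiply by the mixture weights:
  π_A·f_A = 0.26 × 0.00146174 = 0.000380052
  π_B·f_B = 0.38 × 0.00200243 = 0.000760925
  π_C·f_C = 0.36 × 0.00171431 = 0.000617152
Marginal: 0.000380052 + 0.000760925 + 0.000617152 = 0.00175813
P(Mode B | x₁, x₂) ≈ 0.433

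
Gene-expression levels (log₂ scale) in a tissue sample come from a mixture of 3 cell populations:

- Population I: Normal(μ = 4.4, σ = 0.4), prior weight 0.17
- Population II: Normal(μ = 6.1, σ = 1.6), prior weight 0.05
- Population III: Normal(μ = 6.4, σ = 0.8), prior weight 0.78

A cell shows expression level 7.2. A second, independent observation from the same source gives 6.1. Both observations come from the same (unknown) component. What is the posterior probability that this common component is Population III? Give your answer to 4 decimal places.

0.9781

By Bayes' theorem, P(k | x) = π_k f_k(x) / Σ_j π_j f_j(x).
Since both observations come from the same component, the likelihood for component k is f_k(x₁)·f_k(x₂).
  p_I = [2.28368e-11] × [0.000119297] = 2.72435e-15
  p_II = [0.196858] × [0.249339] = 0.0490845
  p_III = [0.302463] × [0.464819] = 0.140591
Weight by the priors:
  π_I·p_I = 0.17 × 2.72435e-15 = 4.6314e-16
  π_II·p_II = 0.05 × 0.0490845 = 0.00245422
  π_III·p_III = 0.78 × 0.140591 = 0.109661
Normaliser: 4.6314e-16 + 0.00245422 + 0.109661 = 0.112115
P(Population III | x) = 0.109661 / 0.112115 ≈ 0.9781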